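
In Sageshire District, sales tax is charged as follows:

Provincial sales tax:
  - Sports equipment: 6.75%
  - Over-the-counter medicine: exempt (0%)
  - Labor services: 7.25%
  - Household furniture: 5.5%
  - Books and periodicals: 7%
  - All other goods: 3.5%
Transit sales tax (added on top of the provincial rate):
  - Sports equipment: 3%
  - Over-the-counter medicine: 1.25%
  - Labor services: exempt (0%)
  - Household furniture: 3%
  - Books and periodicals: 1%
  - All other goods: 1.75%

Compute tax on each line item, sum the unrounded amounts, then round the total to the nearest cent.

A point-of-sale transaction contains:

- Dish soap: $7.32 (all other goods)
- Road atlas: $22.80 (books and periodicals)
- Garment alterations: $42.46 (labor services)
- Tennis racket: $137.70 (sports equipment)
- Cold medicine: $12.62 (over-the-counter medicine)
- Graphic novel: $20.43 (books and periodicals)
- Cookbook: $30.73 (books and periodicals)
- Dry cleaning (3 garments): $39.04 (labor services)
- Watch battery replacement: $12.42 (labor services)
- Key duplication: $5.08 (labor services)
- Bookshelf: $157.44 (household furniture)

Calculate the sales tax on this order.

$40.44

Dish soap $7.32: all other goods → 3.5% + 1.75% transit = 5.25% → $0.3843
Road atlas $22.80: books and periodicals → 7% + 1% transit = 8% → $1.824
Garment alterations $42.46: labor services → 7.25% + 0% transit = 7.25% → $3.07835
Tennis racket $137.70: sports equipment → 6.75% + 3% transit = 9.75% → $13.42575
Cold medicine $12.62: over-the-counter medicine → 0% + 1.25% transit = 1.25% → $0.15775
Graphic novel $20.43: books and periodicals → 7% + 1% transit = 8% → $1.6344
Cookbook $30.73: books and periodicals → 7% + 1% transit = 8% → $2.4584
Dry cleaning (3 garments) $39.04: labor services → 7.25% + 0% transit = 7.25% → $2.8304
Watch battery replacement $12.42: labor services → 7.25% + 0% transit = 7.25% → $0.90045
Key duplication $5.08: labor services → 7.25% + 0% transit = 7.25% → $0.3683
Bookshelf $157.44: household furniture → 5.5% + 3% transit = 8.5% → $13.3824
Unrounded tax sum = $40.4445 → $40.44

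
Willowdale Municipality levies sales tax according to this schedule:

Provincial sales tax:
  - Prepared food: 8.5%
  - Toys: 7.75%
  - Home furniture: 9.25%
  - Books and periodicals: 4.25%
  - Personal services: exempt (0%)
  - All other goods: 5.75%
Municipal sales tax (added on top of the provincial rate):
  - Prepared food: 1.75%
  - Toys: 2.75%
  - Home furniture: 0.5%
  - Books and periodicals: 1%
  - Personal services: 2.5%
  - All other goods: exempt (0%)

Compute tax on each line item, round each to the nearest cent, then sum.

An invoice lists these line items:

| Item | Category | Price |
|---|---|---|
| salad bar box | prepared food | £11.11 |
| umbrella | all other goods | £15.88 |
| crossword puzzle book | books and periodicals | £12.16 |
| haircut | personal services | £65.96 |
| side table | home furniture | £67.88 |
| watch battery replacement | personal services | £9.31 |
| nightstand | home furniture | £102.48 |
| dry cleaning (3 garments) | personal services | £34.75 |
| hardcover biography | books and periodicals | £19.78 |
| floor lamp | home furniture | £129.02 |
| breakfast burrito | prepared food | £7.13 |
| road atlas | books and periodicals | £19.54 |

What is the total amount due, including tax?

Salad bar box £11.11: prepared food → 8.5% + 1.75% municipal = 10.25% → £1.14
Umbrella £15.88: all other goods → 5.75% + 0% municipal = 5.75% → £0.91
Crossword puzzle book £12.16: books and periodicals → 4.25% + 1% municipal = 5.25% → £0.64
Haircut £65.96: personal services → 0% + 2.5% municipal = 2.5% → £1.65
Side table £67.88: home furniture → 9.25% + 0.5% municipal = 9.75% → £6.62
Watch battery replacement £9.31: personal services → 0% + 2.5% municipal = 2.5% → £0.23
Nightstand £102.48: home furniture → 9.25% + 0.5% municipal = 9.75% → £9.99
Dry cleaning (3 garments) £34.75: personal services → 0% + 2.5% municipal = 2.5% → £0.87
Hardcover biography £19.78: books and periodicals → 4.25% + 1% municipal = 5.25% → £1.04
Floor lamp £129.02: home furniture → 9.25% + 0.5% municipal = 9.75% → £12.58
Breakfast burrito £7.13: prepared food → 8.5% + 1.75% municipal = 10.25% → £0.73
Road atlas £19.54: books and periodicals → 4.25% + 1% municipal = 5.25% → £1.03
Subtotal = £495.00; tax = £37.43; total due = £532.43

£532.43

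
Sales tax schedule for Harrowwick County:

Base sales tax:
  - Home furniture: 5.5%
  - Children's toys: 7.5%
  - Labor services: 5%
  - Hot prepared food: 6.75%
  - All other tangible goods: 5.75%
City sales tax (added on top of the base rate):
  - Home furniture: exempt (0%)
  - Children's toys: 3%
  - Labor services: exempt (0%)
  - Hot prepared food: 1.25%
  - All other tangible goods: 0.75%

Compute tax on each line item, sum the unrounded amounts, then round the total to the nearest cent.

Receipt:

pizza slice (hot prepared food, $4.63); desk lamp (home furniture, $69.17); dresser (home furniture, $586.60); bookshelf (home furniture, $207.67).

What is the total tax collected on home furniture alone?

Desk lamp $69.17: home furniture → 5.5% + 0% city = 5.5% → $3.80435
Dresser $586.60: home furniture → 5.5% + 0% city = 5.5% → $32.263
Bookshelf $207.67: home furniture → 5.5% + 0% city = 5.5% → $11.42185
Tax on home furniture: unrounded sum = $47.4892 → $47.49

$47.49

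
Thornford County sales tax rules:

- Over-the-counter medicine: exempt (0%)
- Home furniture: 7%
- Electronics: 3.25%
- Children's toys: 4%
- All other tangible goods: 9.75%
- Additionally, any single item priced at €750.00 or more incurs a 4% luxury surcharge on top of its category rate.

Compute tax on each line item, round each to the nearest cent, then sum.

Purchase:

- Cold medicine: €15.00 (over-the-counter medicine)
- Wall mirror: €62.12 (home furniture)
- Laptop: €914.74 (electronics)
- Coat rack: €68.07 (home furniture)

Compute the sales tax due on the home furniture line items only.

€9.11

Wall mirror €62.12: home furniture → 7% → €4.35
Coat rack €68.07: home furniture → 7% → €4.76
Tax on home furniture = €4.35 + €4.76 = €9.11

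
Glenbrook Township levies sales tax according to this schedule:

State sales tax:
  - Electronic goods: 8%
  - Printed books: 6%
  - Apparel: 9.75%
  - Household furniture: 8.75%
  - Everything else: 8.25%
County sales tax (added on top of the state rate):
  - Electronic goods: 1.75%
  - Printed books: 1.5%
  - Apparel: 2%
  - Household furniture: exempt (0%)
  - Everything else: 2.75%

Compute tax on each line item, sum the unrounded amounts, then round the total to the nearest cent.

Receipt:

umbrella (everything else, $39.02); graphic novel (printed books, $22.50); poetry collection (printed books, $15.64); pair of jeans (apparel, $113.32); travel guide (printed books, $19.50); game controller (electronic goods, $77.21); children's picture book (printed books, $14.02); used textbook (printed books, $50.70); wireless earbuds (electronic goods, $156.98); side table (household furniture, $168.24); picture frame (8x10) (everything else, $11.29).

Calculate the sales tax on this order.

Umbrella $39.02: everything else → 8.25% + 2.75% county = 11% → $4.2922
Graphic novel $22.50: printed books → 6% + 1.5% county = 7.5% → $1.6875
Poetry collection $15.64: printed books → 6% + 1.5% county = 7.5% → $1.173
Pair of jeans $113.32: apparel → 9.75% + 2% county = 11.75% → $13.3151
Travel guide $19.50: printed books → 6% + 1.5% county = 7.5% → $1.4625
Game controller $77.21: electronic goods → 8% + 1.75% county = 9.75% → $7.527975
Children's picture book $14.02: printed books → 6% + 1.5% county = 7.5% → $1.0515
Used textbook $50.70: printed books → 6% + 1.5% county = 7.5% → $3.8025
Wireless earbuds $156.98: electronic goods → 8% + 1.75% county = 9.75% → $15.30555
Side table $168.24: household furniture → 8.75% + 0% county = 8.75% → $14.721
Picture frame (8x10) $11.29: everything else → 8.25% + 2.75% county = 11% → $1.2419
Unrounded tax sum = $65.580725 → $65.58

$65.58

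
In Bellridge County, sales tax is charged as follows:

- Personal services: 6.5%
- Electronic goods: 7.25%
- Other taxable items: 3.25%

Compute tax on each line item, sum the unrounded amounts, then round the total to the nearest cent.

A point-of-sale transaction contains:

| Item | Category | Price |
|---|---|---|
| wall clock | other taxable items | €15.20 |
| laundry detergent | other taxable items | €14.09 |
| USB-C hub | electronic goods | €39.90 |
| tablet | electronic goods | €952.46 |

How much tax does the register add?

€72.90

Wall clock €15.20: other taxable items → 3.25% → €0.494
Laundry detergent €14.09: other taxable items → 3.25% → €0.457925
USB-C hub €39.90: electronic goods → 7.25% → €2.89275
Tablet €952.46: electronic goods → 7.25% → €69.05335
Unrounded tax sum = €72.898025 → €72.90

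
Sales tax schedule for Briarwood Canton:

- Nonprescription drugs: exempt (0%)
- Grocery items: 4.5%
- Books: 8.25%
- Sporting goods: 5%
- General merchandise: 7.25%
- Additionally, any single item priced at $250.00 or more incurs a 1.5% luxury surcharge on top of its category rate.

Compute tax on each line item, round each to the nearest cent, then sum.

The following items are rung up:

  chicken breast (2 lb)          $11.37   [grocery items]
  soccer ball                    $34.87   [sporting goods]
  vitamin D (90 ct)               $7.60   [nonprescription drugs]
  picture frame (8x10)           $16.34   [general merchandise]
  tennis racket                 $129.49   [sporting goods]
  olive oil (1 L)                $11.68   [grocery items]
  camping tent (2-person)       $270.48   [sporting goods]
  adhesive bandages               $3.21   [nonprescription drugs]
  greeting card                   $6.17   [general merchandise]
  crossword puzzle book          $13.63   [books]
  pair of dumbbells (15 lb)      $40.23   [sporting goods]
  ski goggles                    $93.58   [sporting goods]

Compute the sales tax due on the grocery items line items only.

$1.04

Chicken breast (2 lb) $11.37: grocery items → 4.5% → $0.51
Olive oil (1 L) $11.68: grocery items → 4.5% → $0.53
Tax on grocery items = $0.51 + $0.53 = $1.04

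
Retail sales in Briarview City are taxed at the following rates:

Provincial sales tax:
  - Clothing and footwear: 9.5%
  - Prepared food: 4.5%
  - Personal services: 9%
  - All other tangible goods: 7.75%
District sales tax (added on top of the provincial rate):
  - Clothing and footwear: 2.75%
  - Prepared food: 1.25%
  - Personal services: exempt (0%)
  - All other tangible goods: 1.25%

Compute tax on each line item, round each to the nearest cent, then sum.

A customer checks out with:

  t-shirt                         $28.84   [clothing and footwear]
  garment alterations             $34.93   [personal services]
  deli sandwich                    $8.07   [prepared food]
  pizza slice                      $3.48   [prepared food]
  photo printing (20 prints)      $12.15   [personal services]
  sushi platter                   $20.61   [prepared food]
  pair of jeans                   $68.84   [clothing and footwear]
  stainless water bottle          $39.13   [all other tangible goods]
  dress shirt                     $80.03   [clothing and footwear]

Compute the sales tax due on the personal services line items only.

Garment alterations $34.93: personal services → 9% + 0% district = 9% → $3.14
Photo printing (20 prints) $12.15: personal services → 9% + 0% district = 9% → $1.09
Tax on personal services = $3.14 + $1.09 = $4.23

$4.23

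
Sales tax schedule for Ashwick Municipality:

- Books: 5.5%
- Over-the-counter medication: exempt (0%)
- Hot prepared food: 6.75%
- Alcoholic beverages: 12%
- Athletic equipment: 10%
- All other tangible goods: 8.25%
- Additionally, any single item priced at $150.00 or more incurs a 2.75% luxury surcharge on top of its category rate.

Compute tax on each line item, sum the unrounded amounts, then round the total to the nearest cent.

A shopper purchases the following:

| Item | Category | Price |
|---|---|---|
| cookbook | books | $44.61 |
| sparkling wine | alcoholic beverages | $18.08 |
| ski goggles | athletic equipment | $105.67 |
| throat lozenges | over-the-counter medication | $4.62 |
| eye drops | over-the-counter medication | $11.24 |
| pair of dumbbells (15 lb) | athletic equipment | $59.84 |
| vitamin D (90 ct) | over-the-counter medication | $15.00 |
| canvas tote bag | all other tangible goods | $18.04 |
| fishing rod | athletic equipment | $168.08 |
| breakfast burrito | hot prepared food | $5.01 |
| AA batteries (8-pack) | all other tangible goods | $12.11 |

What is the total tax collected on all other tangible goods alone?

$2.49

Canvas tote bag $18.04: all other tangible goods → 8.25% → $1.4883
AA batteries (8-pack) $12.11: all other tangible goods → 8.25% → $0.999075
Tax on all other tangible goods: unrounded sum = $2.487375 → $2.49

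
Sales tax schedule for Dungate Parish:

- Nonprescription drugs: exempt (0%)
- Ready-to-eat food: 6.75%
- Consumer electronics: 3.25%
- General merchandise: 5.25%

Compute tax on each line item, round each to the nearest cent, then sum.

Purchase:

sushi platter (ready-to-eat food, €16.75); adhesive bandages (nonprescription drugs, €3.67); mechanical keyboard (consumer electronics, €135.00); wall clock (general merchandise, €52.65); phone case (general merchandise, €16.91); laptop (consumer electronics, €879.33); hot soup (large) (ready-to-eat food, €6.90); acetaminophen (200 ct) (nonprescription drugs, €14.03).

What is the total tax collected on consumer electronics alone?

Mechanical keyboard €135.00: consumer electronics → 3.25% → €4.39
Laptop €879.33: consumer electronics → 3.25% → €28.58
Tax on consumer electronics = €4.39 + €28.58 = €32.97

€32.97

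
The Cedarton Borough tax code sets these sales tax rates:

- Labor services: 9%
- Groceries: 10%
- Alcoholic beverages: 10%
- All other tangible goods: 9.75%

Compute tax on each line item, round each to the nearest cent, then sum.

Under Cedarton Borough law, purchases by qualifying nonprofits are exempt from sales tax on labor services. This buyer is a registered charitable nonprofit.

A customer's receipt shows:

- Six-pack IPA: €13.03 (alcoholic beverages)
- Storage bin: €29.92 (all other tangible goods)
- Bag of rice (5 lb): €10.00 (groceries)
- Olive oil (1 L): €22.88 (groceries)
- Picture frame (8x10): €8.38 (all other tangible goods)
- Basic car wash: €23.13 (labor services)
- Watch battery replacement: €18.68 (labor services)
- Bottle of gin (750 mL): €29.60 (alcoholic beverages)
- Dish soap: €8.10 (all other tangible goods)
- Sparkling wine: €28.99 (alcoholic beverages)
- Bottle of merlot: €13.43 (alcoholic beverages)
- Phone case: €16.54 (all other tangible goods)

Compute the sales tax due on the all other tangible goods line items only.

€6.14

Storage bin €29.92: all other tangible goods → 9.75% → €2.92
Picture frame (8x10) €8.38: all other tangible goods → 9.75% → €0.82
Dish soap €8.10: all other tangible goods → 9.75% → €0.79
Phone case €16.54: all other tangible goods → 9.75% → €1.61
Tax on all other tangible goods = €2.92 + €0.82 + €0.79 + €1.61 = €6.14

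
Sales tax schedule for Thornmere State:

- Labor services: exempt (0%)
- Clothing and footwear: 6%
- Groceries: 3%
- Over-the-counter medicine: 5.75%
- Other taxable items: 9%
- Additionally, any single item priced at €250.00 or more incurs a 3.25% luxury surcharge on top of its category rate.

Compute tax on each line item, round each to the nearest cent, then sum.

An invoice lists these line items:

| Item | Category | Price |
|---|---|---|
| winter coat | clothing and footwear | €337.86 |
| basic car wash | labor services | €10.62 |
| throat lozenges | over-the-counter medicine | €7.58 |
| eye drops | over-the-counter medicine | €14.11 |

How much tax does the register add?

€32.50

Winter coat €337.86: clothing and footwear → 6% + 3.25% surcharge = 9.25% → €31.25
Basic car wash €10.62: labor services → 0% → €0.00
Throat lozenges €7.58: over-the-counter medicine → 5.75% → €0.44
Eye drops €14.11: over-the-counter medicine → 5.75% → €0.81
Total tax = €31.25 + €0.44 + €0.81 = €32.50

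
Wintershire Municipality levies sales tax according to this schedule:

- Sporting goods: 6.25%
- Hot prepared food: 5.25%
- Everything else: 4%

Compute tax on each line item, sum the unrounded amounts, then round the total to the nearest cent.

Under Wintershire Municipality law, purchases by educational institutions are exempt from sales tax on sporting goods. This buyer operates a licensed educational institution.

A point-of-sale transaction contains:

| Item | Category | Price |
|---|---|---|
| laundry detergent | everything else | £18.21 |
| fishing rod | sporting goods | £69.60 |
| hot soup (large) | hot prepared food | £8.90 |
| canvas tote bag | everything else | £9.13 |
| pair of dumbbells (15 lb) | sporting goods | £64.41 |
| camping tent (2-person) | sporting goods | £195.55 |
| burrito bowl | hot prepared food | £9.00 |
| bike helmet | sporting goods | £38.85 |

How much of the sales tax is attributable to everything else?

Laundry detergent £18.21: everything else → 4% → £0.7284
Canvas tote bag £9.13: everything else → 4% → £0.3652
Tax on everything else: unrounded sum = £1.0936 → £1.09

£1.09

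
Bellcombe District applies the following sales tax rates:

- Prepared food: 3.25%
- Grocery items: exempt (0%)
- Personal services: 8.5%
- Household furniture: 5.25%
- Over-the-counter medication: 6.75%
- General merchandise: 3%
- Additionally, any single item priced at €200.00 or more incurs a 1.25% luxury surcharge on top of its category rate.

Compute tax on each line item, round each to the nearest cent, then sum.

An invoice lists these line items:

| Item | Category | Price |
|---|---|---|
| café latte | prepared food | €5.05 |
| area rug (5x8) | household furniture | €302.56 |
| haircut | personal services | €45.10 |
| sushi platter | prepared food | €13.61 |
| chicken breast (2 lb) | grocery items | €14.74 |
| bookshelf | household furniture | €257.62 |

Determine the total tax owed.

Café latte €5.05: prepared food → 3.25% → €0.16
Area rug (5x8) €302.56: household furniture → 5.25% + 1.25% surcharge = 6.5% → €19.67
Haircut €45.10: personal services → 8.5% → €3.83
Sushi platter €13.61: prepared food → 3.25% → €0.44
Chicken breast (2 lb) €14.74: grocery items → 0% → €0.00
Bookshelf €257.62: household furniture → 5.25% + 1.25% surcharge = 6.5% → €16.75
Total tax = €0.16 + €19.67 + €3.83 + €0.44 + €16.75 = €40.85

€40.85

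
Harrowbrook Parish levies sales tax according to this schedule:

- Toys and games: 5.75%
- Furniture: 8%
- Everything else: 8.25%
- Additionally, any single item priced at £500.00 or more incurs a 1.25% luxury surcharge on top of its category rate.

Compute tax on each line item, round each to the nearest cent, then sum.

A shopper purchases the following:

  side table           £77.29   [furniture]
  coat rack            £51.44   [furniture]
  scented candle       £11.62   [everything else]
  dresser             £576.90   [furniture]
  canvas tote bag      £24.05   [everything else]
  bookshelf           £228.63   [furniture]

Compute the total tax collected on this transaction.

Side table £77.29: furniture → 8% → £6.18
Coat rack £51.44: furniture → 8% → £4.12
Scented candle £11.62: everything else → 8.25% → £0.96
Dresser £576.90: furniture → 8% + 1.25% surcharge = 9.25% → £53.36
Canvas tote bag £24.05: everything else → 8.25% → £1.98
Bookshelf £228.63: furniture → 8% → £18.29
Total tax = £6.18 + £4.12 + £0.96 + £53.36 + £1.98 + £18.29 = £84.89

£84.89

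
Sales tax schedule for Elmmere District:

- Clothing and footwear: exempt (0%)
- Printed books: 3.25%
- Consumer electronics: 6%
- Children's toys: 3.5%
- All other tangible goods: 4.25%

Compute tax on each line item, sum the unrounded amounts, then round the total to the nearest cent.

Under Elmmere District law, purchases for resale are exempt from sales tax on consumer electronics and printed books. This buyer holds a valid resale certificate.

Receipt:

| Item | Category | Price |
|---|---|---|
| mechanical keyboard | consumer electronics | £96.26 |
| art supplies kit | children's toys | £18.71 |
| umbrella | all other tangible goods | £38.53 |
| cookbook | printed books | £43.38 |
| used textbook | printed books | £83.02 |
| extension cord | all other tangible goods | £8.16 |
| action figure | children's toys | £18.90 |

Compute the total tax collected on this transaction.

Mechanical keyboard £96.26: consumer electronics, buyer-exempt → 0% → £0.00
Art supplies kit £18.71: children's toys → 3.5% → £0.65485
Umbrella £38.53: all other tangible goods → 4.25% → £1.637525
Cookbook £43.38: printed books, buyer-exempt → 0% → £0.00
Used textbook £83.02: printed books, buyer-exempt → 0% → £0.00
Extension cord £8.16: all other tangible goods → 4.25% → £0.3468
Action figure £18.90: children's toys → 3.5% → £0.6615
Unrounded tax sum = £3.300675 → £3.30

£3.30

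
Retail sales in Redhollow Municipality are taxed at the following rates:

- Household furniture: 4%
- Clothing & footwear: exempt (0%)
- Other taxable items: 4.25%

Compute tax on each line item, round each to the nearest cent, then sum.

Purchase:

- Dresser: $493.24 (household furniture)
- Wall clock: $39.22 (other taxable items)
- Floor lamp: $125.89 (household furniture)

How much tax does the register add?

Dresser $493.24: household furniture → 4% → $19.73
Wall clock $39.22: other taxable items → 4.25% → $1.67
Floor lamp $125.89: household furniture → 4% → $5.04
Total tax = $19.73 + $1.67 + $5.04 = $26.44

$26.44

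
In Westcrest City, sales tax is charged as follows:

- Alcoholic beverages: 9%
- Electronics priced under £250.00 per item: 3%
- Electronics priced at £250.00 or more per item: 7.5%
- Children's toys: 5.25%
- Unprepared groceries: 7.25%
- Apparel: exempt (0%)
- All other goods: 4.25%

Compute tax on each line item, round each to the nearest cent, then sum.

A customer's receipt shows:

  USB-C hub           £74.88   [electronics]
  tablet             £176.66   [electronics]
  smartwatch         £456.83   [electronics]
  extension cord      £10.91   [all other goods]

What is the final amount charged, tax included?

USB-C hub £74.88: electronics, under £250.00 → 3% → £2.25
Tablet £176.66: electronics, under £250.00 → 3% → £5.30
Smartwatch £456.83: electronics, £250.00 or more → 7.5% → £34.26
Extension cord £10.91: all other goods → 4.25% → £0.46
Subtotal = £719.28; tax = £42.27; total due = £761.55

£761.55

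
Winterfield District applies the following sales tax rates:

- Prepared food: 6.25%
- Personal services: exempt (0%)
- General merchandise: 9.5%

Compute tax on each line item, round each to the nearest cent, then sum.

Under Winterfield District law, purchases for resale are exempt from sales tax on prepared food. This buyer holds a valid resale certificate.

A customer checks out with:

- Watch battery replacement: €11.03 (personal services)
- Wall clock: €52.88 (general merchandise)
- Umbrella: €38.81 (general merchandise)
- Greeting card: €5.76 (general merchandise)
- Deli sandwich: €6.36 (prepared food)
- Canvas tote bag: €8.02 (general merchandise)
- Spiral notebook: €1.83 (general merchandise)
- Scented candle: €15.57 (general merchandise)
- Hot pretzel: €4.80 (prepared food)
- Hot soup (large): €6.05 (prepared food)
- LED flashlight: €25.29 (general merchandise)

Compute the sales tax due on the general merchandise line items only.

Wall clock €52.88: general merchandise → 9.5% → €5.02
Umbrella €38.81: general merchandise → 9.5% → €3.69
Greeting card €5.76: general merchandise → 9.5% → €0.55
Canvas tote bag €8.02: general merchandise → 9.5% → €0.76
Spiral notebook €1.83: general merchandise → 9.5% → €0.17
Scented candle €15.57: general merchandise → 9.5% → €1.48
LED flashlight €25.29: general merchandise → 9.5% → €2.40
Tax on general merchandise = €5.02 + €3.69 + €0.55 + €0.76 + €0.17 + €1.48 + €2.40 = €14.07

€14.07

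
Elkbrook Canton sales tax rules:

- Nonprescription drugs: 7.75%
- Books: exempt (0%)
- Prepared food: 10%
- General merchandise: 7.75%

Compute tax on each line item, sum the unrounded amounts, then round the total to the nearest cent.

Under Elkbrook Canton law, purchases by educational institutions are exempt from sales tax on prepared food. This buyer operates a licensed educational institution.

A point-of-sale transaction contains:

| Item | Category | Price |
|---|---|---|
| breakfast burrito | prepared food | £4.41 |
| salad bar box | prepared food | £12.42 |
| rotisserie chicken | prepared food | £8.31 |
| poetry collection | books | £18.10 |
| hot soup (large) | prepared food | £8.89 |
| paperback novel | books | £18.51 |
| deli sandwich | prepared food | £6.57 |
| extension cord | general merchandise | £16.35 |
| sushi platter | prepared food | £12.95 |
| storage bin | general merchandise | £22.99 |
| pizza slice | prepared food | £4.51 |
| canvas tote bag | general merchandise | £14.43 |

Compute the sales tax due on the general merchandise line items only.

Extension cord £16.35: general merchandise → 7.75% → £1.267125
Storage bin £22.99: general merchandise → 7.75% → £1.781725
Canvas tote bag £14.43: general merchandise → 7.75% → £1.118325
Tax on general merchandise: unrounded sum = £4.167175 → £4.17

£4.17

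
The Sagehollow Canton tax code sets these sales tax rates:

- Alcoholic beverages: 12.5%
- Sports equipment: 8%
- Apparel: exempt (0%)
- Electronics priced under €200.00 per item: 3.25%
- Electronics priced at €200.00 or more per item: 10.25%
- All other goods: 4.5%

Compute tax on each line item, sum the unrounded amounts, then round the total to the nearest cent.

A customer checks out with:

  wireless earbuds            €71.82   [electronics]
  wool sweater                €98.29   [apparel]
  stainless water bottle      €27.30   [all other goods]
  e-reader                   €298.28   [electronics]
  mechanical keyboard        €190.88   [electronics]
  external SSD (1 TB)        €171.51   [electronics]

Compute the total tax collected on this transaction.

Wireless earbuds €71.82: electronics, under €200.00 → 3.25% → €2.33415
Wool sweater €98.29: apparel → 0% → €0.00
Stainless water bottle €27.30: all other goods → 4.5% → €1.2285
E-reader €298.28: electronics, €200.00 or more → 10.25% → €30.5737
Mechanical keyboard €190.88: electronics, under €200.00 → 3.25% → €6.2036
External SSD (1 TB) €171.51: electronics, under €200.00 → 3.25% → €5.574075
Unrounded tax sum = €45.914025 → €45.91

€45.91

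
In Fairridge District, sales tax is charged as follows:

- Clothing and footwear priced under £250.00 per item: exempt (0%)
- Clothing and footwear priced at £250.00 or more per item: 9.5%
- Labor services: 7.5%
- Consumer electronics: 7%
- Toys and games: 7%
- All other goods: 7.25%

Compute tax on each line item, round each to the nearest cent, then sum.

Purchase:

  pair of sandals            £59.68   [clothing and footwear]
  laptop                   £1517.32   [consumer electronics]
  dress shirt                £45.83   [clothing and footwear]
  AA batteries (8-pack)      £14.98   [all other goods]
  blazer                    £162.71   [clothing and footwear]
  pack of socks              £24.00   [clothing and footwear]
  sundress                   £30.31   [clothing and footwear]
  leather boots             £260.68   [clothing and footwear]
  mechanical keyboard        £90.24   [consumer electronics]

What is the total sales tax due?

£138.38

Pair of sandals £59.68: clothing and footwear, under £250.00 → 0% → £0.00
Laptop £1517.32: consumer electronics → 7% → £106.21
Dress shirt £45.83: clothing and footwear, under £250.00 → 0% → £0.00
AA batteries (8-pack) £14.98: all other goods → 7.25% → £1.09
Blazer £162.71: clothing and footwear, under £250.00 → 0% → £0.00
Pack of socks £24.00: clothing and footwear, under £250.00 → 0% → £0.00
Sundress £30.31: clothing and footwear, under £250.00 → 0% → £0.00
Leather boots £260.68: clothing and footwear, £250.00 or more → 9.5% → £24.76
Mechanical keyboard £90.24: consumer electronics → 7% → £6.32
Total tax = £106.21 + £1.09 + £24.76 + £6.32 = £138.38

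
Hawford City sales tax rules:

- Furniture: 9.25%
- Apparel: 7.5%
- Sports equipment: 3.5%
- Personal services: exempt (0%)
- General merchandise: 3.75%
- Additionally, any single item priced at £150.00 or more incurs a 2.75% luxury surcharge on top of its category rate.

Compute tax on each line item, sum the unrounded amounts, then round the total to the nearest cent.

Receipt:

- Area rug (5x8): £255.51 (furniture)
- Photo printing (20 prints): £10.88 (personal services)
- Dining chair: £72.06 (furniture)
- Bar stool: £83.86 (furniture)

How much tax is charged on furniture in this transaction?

Area rug (5x8) £255.51: furniture → 9.25% + 2.75% surcharge = 12% → £30.6612
Dining chair £72.06: furniture → 9.25% → £6.66555
Bar stool £83.86: furniture → 9.25% → £7.75705
Tax on furniture: unrounded sum = £45.0838 → £45.08

£45.08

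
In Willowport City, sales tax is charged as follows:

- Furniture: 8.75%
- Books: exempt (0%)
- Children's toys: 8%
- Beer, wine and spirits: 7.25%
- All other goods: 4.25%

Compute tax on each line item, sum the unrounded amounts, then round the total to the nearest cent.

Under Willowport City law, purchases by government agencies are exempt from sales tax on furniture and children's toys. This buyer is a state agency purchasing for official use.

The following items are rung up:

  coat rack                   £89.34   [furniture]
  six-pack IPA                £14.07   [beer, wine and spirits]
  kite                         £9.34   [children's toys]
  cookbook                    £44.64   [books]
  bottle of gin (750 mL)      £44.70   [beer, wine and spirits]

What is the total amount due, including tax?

Coat rack £89.34: furniture, buyer-exempt → 0% → £0.00
Six-pack IPA £14.07: beer, wine and spirits → 7.25% → £1.020075
Kite £9.34: children's toys, buyer-exempt → 0% → £0.00
Cookbook £44.64: books → 0% → £0.00
Bottle of gin (750 mL) £44.70: beer, wine and spirits → 7.25% → £3.24075
Subtotal = £202.09; unrounded tax = £4.260825 → £4.26; total due = £206.35

£206.35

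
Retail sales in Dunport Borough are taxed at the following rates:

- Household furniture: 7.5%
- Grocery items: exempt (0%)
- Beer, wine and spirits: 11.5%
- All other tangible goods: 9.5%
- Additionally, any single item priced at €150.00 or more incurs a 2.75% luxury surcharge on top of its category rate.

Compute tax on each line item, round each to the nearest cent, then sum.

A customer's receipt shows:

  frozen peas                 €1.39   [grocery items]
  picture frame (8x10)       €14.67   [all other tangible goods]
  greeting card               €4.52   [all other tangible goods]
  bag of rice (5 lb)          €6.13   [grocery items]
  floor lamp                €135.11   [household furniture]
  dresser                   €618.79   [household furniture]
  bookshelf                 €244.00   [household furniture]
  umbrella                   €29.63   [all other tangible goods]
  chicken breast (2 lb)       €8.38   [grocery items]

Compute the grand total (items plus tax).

Frozen peas €1.39: grocery items → 0% → €0.00
Picture frame (8x10) €14.67: all other tangible goods → 9.5% → €1.39
Greeting card €4.52: all other tangible goods → 9.5% → €0.43
Bag of rice (5 lb) €6.13: grocery items → 0% → €0.00
Floor lamp €135.11: household furniture → 7.5% → €10.13
Dresser €618.79: household furniture → 7.5% + 2.75% surcharge = 10.25% → €63.43
Bookshelf €244.00: household furniture → 7.5% + 2.75% surcharge = 10.25% → €25.01
Umbrella €29.63: all other tangible goods → 9.5% → €2.81
Chicken breast (2 lb) €8.38: grocery items → 0% → €0.00
Subtotal = €1062.62; tax = €103.20; total due = €1165.82

€1165.82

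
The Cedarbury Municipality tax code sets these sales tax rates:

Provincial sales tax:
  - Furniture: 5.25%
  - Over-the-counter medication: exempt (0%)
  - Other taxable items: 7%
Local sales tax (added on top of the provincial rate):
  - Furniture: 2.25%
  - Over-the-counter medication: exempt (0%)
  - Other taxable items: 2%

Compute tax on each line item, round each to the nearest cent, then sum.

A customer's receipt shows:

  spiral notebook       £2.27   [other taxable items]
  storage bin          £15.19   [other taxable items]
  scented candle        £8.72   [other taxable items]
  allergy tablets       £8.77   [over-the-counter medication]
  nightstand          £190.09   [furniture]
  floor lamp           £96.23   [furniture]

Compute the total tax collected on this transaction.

£23.83

Spiral notebook £2.27: other taxable items → 7% + 2% local = 9% → £0.20
Storage bin £15.19: other taxable items → 7% + 2% local = 9% → £1.37
Scented candle £8.72: other taxable items → 7% + 2% local = 9% → £0.78
Allergy tablets £8.77: over-the-counter medication → 0% + 0% local = 0% → £0.00
Nightstand £190.09: furniture → 5.25% + 2.25% local = 7.5% → £14.26
Floor lamp £96.23: furniture → 5.25% + 2.25% local = 7.5% → £7.22
Total tax = £0.20 + £1.37 + £0.78 + £14.26 + £7.22 = £23.83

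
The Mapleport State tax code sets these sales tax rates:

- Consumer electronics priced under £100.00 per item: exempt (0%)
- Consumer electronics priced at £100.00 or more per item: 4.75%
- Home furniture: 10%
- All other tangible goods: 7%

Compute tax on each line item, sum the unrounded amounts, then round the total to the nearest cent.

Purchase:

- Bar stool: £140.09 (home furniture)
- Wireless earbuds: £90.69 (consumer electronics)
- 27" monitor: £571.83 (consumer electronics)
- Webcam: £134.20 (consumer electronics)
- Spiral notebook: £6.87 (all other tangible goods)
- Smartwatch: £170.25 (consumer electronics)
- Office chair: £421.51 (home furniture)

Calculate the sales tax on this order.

£98.26

Bar stool £140.09: home furniture → 10% → £14.009
Wireless earbuds £90.69: consumer electronics, under £100.00 → 0% → £0.00
27" monitor £571.83: consumer electronics, £100.00 or more → 4.75% → £27.161925
Webcam £134.20: consumer electronics, £100.00 or more → 4.75% → £6.3745
Spiral notebook £6.87: all other tangible goods → 7% → £0.4809
Smartwatch £170.25: consumer electronics, £100.00 or more → 4.75% → £8.086875
Office chair £421.51: home furniture → 10% → £42.151
Unrounded tax sum = £98.2642 → £98.26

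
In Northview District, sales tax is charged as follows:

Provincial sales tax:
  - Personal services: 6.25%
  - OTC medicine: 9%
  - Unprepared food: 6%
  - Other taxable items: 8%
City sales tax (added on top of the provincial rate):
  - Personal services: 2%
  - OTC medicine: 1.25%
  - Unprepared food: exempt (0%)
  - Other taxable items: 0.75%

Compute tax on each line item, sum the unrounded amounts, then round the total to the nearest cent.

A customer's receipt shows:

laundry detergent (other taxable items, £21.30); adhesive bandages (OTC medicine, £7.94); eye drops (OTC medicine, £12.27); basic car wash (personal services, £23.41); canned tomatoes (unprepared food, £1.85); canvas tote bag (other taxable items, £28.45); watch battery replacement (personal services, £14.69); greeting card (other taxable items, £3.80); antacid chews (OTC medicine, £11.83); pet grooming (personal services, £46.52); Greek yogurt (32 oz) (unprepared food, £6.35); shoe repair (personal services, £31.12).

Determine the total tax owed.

£18.01

Laundry detergent £21.30: other taxable items → 8% + 0.75% city = 8.75% → £1.86375
Adhesive bandages £7.94: OTC medicine → 9% + 1.25% city = 10.25% → £0.81385
Eye drops £12.27: OTC medicine → 9% + 1.25% city = 10.25% → £1.257675
Basic car wash £23.41: personal services → 6.25% + 2% city = 8.25% → £1.931325
Canned tomatoes £1.85: unprepared food → 6% + 0% city = 6% → £0.111
Canvas tote bag £28.45: other taxable items → 8% + 0.75% city = 8.75% → £2.489375
Watch battery replacement £14.69: personal services → 6.25% + 2% city = 8.25% → £1.211925
Greeting card £3.80: other taxable items → 8% + 0.75% city = 8.75% → £0.3325
Antacid chews £11.83: OTC medicine → 9% + 1.25% city = 10.25% → £1.212575
Pet grooming £46.52: personal services → 6.25% + 2% city = 8.25% → £3.8379
Greek yogurt (32 oz) £6.35: unprepared food → 6% + 0% city = 6% → £0.381
Shoe repair £31.12: personal services → 6.25% + 2% city = 8.25% → £2.5674
Unrounded tax sum = £18.010275 → £18.01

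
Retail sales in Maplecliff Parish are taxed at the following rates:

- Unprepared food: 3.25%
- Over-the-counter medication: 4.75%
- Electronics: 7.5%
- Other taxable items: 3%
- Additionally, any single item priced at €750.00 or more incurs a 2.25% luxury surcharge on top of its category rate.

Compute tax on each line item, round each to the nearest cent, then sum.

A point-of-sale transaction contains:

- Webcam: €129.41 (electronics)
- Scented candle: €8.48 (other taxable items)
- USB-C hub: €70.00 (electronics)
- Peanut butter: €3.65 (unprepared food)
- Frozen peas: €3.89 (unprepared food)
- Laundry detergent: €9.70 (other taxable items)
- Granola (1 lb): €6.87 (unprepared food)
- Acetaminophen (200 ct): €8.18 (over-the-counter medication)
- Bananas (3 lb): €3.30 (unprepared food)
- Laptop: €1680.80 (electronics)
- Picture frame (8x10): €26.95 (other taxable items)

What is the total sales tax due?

Webcam €129.41: electronics → 7.5% → €9.71
Scented candle €8.48: other taxable items → 3% → €0.25
USB-C hub €70.00: electronics → 7.5% → €5.25
Peanut butter €3.65: unprepared food → 3.25% → €0.12
Frozen peas €3.89: unprepared food → 3.25% → €0.13
Laundry detergent €9.70: other taxable items → 3% → €0.29
Granola (1 lb) €6.87: unprepared food → 3.25% → €0.22
Acetaminophen (200 ct) €8.18: over-the-counter medication → 4.75% → €0.39
Bananas (3 lb) €3.30: unprepared food → 3.25% → €0.11
Laptop €1680.80: electronics → 7.5% + 2.25% surcharge = 9.75% → €163.88
Picture frame (8x10) €26.95: other taxable items → 3% → €0.81
Total tax = €9.71 + €0.25 + €5.25 + €0.12 + €0.13 + €0.29 + €0.22 + €0.39 + €0.11 + €163.88 + €0.81 = €181.16

€181.16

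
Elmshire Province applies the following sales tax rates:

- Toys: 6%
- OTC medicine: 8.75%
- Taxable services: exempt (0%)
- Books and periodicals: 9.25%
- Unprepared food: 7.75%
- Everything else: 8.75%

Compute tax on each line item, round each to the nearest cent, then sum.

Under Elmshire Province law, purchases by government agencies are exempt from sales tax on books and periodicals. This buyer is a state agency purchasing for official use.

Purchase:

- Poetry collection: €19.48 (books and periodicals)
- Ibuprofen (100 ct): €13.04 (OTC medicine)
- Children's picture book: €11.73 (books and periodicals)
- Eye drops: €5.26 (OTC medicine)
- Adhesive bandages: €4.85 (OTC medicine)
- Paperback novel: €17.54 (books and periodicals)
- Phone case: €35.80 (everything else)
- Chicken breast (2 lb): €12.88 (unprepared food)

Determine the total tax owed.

€6.15

Poetry collection €19.48: books and periodicals, buyer-exempt → 0% → €0.00
Ibuprofen (100 ct) €13.04: OTC medicine → 8.75% → €1.14
Children's picture book €11.73: books and periodicals, buyer-exempt → 0% → €0.00
Eye drops €5.26: OTC medicine → 8.75% → €0.46
Adhesive bandages €4.85: OTC medicine → 8.75% → €0.42
Paperback novel €17.54: books and periodicals, buyer-exempt → 0% → €0.00
Phone case €35.80: everything else → 8.75% → €3.13
Chicken breast (2 lb) €12.88: unprepared food → 7.75% → €1.00
Total tax = €1.14 + €0.46 + €0.42 + €3.13 + €1.00 = €6.15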